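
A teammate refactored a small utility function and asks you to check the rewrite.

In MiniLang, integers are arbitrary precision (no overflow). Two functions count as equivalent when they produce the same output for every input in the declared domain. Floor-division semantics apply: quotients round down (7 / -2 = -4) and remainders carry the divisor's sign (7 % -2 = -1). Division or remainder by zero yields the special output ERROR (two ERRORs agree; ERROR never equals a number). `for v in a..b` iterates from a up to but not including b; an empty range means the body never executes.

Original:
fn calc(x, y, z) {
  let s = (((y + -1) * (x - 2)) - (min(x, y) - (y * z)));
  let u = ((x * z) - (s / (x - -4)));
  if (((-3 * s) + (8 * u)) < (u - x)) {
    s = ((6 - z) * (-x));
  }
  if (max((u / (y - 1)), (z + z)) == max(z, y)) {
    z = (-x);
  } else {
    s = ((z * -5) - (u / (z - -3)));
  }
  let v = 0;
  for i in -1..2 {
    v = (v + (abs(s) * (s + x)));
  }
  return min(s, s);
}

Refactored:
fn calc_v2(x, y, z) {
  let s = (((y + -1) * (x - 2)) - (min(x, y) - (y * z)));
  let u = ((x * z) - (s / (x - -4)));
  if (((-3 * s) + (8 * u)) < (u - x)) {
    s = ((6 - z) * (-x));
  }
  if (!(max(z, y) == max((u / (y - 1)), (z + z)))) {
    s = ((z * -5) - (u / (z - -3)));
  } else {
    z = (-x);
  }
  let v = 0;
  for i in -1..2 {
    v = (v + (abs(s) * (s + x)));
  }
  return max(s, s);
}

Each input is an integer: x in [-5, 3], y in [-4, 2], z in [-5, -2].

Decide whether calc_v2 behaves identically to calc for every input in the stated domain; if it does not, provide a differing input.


The edit looks behavioral (`min(s, s)` became `max(s, s)`), but over these ranges it never changes the outcome.
As a probe, take x=1, y=-1, z=-4: calc runs s=7, then u=-5, then (((-3 * s) + (8 * u)) < (u - x)) is true, then s=-10, then (max((u / (y - 1)), (z + z)) == max(z, y)) is false, then s=15, then v=0, then (i=-1), then v=240, then (i=0), then v=480, then (i=1), then v=720, then returns 15; calc_v2 runs s=7, then u=-5, then (((-3 * s) + (8 * u)) < (u - x)) is true, then s=-10, then (!(max(z, y) == max((u / (y - 1)), (z + z)))) is true, then s=15, then v=0, then (i=-1), then v=240, then (i=0), then v=480, then (i=1), then v=720, then returns 15; both end at 15.
Across all 252 domain points the two functions coincide.
verdict: equivalent


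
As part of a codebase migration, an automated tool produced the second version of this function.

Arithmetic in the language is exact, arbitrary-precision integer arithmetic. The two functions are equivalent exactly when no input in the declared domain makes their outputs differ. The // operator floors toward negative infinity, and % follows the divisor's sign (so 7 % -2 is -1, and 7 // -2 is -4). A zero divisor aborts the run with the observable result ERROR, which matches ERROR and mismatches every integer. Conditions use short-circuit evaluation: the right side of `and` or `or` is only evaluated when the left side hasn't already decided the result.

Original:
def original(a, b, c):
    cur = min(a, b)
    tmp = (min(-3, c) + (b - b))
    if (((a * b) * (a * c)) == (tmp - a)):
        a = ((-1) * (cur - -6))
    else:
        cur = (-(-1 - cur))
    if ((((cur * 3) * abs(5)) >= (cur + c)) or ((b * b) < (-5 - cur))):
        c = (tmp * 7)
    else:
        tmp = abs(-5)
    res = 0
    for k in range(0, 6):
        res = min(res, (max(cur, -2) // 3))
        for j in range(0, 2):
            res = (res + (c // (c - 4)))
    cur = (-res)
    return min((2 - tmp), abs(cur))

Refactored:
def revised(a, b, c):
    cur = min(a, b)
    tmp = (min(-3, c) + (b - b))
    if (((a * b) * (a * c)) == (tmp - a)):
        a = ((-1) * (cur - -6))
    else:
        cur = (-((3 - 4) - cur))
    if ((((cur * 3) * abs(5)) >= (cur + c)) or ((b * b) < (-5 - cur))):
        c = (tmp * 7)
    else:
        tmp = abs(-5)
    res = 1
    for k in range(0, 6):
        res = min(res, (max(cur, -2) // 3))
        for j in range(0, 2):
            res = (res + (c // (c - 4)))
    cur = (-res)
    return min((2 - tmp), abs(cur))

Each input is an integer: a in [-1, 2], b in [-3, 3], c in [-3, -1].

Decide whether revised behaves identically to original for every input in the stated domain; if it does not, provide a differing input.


Not equivalent: a=2, b=2, c=-3 separates them (0 vs 1).
original: cur becomes 2; next tmp becomes -3; next (((a * b) * (a * c)) == (tmp - a)) evaluates to false; next cur becomes 3; next ((((cur * 3) * abs(5)) >= (cur + c)) or ((b * b) < (-5 - cur))) evaluates to true; next c becomes -21; next res becomes 0; next at k=0:; next res becomes 0; next at j=0:; next res becomes 0; next at j=1:; next res becomes 0; next at k=1:; next res becomes 0; next at j=0:; next res becomes 0; next at j=1:; next res becomes 0; next at k=2:; next res becomes 0; next at j=0:; next res becomes 0; next at j=1:; next res becomes 0; next at k=3:; next res becomes 0; next at j=0:; next res becomes 0; next at j=1:; next res becomes 0; next at k=4:; next res becomes 0; next at j=0:; next res becomes 0; next at j=1:; next res becomes 0; next at k=5:; next res becomes 0; next at j=0:; next res becomes 0; next at j=1:; next res becomes 0; next cur becomes 0; next final value 0
revised: cur becomes 2; next tmp becomes -3; next (((a * b) * (a * c)) == (tmp - a)) evaluates to false; next cur becomes 3; next ((((cur * 3) * abs(5)) >= (cur + c)) or ((b * b) < (-5 - cur))) evaluates to true; next c becomes -21; next res becomes 1; next at k=0:; next res becomes 1; next at j=0:; next res becomes 1; next at j=1:; next res becomes 1; next at k=1:; next res becomes 1; next at j=0:; next res becomes 1; next at j=1:; next res becomes 1; next at k=2:; next res becomes 1; next at j=0:; next res becomes 1; next at j=1:; next res becomes 1; next at k=3:; next res becomes 1; next at j=0:; next res becomes 1; next at j=1:; next res becomes 1; next at k=4:; next res becomes 1; next at j=0:; next res becomes 1; next at j=1:; next res becomes 1; next at k=5:; next res becomes 1; next at j=0:; next res becomes 1; next at j=1:; next res becomes 1; next cur becomes -1; next final value 1
verdict: not equivalent; witness: a=2, b=2, c=-3


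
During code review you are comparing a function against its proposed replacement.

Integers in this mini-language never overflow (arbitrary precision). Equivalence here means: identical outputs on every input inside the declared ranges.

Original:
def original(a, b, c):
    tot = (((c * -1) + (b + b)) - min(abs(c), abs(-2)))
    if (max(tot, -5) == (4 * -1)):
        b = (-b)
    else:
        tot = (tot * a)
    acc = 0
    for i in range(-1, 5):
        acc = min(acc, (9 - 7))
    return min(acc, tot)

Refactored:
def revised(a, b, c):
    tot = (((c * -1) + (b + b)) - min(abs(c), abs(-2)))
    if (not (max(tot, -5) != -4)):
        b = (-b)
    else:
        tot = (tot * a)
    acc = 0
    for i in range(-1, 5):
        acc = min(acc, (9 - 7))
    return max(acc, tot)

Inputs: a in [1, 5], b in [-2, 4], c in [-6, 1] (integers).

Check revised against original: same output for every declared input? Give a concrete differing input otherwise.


Input a=1, b=-2, c=-5: -1 from original versus 0 from revised.
verdict: not equivalent; witness: a=1, b=-2, c=-5


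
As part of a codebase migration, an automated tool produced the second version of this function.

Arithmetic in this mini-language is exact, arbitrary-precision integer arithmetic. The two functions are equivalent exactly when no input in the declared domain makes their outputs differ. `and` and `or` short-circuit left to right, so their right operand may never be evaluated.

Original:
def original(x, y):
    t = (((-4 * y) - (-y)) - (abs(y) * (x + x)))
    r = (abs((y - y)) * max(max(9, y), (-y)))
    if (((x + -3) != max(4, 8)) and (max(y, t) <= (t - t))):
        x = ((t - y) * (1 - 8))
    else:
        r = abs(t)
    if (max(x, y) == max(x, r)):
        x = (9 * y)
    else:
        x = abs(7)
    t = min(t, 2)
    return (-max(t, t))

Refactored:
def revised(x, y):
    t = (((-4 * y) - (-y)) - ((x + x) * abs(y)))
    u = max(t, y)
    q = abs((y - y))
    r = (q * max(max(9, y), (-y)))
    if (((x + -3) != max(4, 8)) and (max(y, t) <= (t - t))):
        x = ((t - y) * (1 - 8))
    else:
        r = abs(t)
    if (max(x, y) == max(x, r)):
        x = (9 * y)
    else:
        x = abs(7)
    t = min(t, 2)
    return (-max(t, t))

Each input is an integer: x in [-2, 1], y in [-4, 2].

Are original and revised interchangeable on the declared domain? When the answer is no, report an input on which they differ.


This is a faithful refactor — statement counts differ, min/max/abs usage differs, local variable names differ, but the computed results match everywhere.
One worked example (x=-2, y=0) — original: t=0, then r=0, then (((x + -3) != max(4, 8)) and (max(y, t) <= (t - t))) is true, then x=0, then (max(x, y) == max(x, r)) is true, then x=0, then t=0, then returns 0; revised: t=0, then u=0, then q=0, then r=0, then (((x + -3) != max(4, 8)) and (max(y, t) <= (t - t))) is true, then x=0, then (max(x, y) == max(x, r)) is true, then x=0, then t=0, then returns 0; agreement on 0.
Checked all 28 inputs in the declared domain: the outputs agree on every one.
verdict: equivalent


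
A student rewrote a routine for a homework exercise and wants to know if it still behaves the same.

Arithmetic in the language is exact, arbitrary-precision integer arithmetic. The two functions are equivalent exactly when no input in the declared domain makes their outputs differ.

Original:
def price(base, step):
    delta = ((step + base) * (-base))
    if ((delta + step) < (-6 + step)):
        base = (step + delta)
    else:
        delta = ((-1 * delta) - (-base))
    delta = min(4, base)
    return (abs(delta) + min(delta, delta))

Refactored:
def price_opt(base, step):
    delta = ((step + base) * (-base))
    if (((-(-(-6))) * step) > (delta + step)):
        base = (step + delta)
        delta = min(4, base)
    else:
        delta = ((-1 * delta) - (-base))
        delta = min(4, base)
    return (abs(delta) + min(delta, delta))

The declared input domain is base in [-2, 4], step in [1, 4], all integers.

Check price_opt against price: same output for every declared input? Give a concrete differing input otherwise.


Evaluate both at base=2, step=2.
price: delta := -8 | ((delta + step) < (-6 + step)): true | base := -6 | delta := -6 | result 0
price_opt: delta := -8 | (((-(-(-6))) * step) > (delta + step)): false | delta := 10 | delta := 2 | result 4
0 and 4 differ, so these are not the same function on this domain.
verdict: not equivalent; witness: base=2, step=2


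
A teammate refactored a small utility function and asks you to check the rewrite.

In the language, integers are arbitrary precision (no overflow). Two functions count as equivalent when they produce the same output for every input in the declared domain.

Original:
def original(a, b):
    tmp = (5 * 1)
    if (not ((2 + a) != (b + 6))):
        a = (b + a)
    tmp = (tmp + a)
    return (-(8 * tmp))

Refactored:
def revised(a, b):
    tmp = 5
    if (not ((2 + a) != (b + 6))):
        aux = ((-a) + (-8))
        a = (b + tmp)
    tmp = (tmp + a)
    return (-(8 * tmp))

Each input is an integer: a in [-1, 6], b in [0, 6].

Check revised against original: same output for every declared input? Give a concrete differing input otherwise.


Input a=4, b=0: -72 from original versus -80 from revised.
verdict: not equivalent; witness: a=4, b=0


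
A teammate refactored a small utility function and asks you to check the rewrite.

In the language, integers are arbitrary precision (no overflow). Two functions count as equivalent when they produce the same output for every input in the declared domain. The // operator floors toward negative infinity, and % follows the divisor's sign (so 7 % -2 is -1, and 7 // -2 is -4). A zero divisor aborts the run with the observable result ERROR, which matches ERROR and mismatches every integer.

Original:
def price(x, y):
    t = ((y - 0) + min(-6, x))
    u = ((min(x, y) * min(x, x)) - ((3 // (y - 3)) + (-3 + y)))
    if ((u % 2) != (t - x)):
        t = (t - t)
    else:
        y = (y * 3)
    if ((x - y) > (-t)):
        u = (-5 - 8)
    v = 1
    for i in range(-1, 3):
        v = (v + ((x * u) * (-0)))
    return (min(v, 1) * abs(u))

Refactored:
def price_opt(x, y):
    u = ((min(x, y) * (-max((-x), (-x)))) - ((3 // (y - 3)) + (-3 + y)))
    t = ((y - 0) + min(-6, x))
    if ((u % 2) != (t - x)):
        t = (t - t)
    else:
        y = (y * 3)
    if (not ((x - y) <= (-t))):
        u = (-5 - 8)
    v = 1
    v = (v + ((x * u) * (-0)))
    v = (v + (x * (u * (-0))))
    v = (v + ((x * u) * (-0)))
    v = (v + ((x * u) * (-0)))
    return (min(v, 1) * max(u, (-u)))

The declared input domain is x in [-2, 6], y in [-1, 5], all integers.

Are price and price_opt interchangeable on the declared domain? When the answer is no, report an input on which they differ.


This is a faithful refactor — local variable names differ; arithmetic usage differs; min/max/abs usage differs; loop structure differs; statement counts differ; constant usage differs; comparison usage differs; boolean connective usage differs, but the computed results match everywhere.
Spot check at x=3, y=1 — price: t = -5; u = 7; ((u % 2) != (t - x)) -> true; t = 0; ((x - y) > (-t)) -> true; u = -13; v = 1; [i=-1]; v = 1; [i=0]; v = 1; [i=1]; v = 1; [i=2]; v = 1; return 13. price_opt: u = 7; t = -5; ((u % 2) != (t - x)) -> true; t = 0; (not ((x - y) <= (-t))) -> true; u = -13; v = 1; v = 1; v = 1; v = 1; v = 1; return 13. Both give 13.
Every one of the 63 inputs gives matching results.
verdict: equivalent


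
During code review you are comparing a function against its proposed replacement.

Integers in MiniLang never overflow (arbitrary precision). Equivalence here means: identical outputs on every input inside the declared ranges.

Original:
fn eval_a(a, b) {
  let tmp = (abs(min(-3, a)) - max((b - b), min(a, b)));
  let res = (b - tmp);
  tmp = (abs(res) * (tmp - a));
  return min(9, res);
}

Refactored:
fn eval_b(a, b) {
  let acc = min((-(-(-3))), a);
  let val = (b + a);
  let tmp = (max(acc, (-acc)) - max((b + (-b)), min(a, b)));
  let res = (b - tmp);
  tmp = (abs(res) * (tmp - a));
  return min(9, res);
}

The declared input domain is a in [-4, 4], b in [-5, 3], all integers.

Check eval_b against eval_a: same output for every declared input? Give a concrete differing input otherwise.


Equivalent — the differences include arithmetic usage differs, and local variable names differ, and min/max/abs usage differs, and statement counts differ, yet no declared input distinguishes the two.
As a probe, take a=-2, b=-5: eval_a runs tmp := 3 | res := -8 | tmp := 40 | result -8; eval_b runs acc := -3 | val := -7 | tmp := 3 | res := -8 | tmp := 40 | result -8; both end at -8.
An exhaustive pass over the 81 declared inputs shows identical outputs.
verdict: equivalent


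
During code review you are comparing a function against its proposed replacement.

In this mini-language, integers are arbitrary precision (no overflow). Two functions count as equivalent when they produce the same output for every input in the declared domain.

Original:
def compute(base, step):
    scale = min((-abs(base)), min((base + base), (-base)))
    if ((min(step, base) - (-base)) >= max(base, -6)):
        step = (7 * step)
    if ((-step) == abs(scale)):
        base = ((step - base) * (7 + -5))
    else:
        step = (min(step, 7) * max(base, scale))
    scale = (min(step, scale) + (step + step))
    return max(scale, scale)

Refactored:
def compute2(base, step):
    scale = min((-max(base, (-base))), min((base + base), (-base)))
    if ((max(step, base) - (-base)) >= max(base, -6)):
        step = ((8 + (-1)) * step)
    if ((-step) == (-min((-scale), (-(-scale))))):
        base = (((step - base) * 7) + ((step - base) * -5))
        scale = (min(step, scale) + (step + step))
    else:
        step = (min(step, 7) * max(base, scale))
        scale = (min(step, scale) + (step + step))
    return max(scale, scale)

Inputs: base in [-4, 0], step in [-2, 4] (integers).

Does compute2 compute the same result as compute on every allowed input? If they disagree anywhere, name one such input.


These are not equivalent — on base=-4, step=1 the outputs split (-16 vs -84).
compute: scale = -8; ((min(step, base) - (-base)) >= max(base, -6)) -> false; ((-step) == abs(scale)) -> false; step = -4; scale = -16; return -16
compute2: scale = -8; ((max(step, base) - (-base)) >= max(base, -6)) -> true; step = 7; ((-step) == (-min((-scale), (-(-scale))))) -> false; step = -28; scale = -84; return -84
verdict: not equivalent; witness: base=-4, step=1


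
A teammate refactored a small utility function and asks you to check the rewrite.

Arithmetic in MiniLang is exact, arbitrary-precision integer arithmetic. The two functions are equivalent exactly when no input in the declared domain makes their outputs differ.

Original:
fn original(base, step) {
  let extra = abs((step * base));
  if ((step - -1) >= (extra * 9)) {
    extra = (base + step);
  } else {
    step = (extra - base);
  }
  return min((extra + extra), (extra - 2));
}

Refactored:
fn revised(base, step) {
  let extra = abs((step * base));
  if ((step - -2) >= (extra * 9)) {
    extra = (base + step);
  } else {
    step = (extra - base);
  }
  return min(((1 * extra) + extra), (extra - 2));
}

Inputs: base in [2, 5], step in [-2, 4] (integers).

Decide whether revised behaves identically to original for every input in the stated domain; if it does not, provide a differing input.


Although `-1` became `-2`, no input in the stated domain can expose it; all 28 inputs agree.
verdict: equivalent


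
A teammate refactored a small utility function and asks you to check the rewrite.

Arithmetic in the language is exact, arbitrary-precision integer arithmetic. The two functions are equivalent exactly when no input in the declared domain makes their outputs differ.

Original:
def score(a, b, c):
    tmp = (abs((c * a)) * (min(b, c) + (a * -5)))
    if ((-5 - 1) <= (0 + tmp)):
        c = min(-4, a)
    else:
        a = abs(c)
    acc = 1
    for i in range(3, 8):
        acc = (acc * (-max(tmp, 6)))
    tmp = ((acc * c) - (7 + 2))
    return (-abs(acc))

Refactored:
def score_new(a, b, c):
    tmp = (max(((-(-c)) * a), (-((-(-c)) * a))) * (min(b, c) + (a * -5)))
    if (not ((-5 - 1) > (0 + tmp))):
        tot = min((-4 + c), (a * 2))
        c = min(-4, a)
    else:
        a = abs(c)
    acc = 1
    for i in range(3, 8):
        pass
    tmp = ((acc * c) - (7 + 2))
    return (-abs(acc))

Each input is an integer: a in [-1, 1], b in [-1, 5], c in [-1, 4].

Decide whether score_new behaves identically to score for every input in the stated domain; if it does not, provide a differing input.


a=-1, b=-1, c=-1 yields -7776 from score but -1 from score_new.
verdict: not equivalent; witness: a=-1, b=-1, c=-1


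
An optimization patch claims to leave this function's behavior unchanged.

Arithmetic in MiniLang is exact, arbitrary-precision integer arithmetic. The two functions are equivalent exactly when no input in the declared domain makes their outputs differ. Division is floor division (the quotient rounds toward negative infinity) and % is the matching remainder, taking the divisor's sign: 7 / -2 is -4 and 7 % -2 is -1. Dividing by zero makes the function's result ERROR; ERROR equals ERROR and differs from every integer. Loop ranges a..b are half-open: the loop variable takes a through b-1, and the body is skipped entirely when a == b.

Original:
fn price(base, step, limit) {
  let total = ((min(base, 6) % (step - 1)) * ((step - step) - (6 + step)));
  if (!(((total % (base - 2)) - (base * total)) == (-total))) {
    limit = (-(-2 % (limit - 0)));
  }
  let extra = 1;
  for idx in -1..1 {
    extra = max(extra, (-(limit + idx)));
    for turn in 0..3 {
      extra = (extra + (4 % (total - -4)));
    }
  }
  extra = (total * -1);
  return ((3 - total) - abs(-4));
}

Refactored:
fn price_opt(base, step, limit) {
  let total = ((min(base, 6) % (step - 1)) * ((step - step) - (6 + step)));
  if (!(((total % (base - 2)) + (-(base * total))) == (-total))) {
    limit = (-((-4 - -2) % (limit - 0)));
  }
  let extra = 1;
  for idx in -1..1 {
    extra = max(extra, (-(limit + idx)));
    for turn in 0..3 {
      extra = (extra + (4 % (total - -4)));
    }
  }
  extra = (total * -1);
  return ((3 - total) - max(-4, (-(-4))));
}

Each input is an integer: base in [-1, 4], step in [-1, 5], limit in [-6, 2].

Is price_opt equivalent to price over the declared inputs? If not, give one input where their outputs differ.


Although min/max/abs usage differs; and arithmetic usage differs; and constant usage differs, 378/378 inputs agree.
verdict: equivalent


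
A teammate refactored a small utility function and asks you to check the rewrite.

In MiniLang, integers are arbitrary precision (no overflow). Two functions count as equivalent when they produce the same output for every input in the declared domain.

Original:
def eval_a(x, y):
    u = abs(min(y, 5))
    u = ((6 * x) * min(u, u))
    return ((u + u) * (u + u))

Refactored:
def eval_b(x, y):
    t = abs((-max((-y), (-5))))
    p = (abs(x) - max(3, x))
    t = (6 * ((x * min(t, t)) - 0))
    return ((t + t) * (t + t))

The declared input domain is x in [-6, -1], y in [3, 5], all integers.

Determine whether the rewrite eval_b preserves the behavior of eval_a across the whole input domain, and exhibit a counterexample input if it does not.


The two are interchangeable: statement counts differ, arithmetic usage differs, min/max/abs usage differs, local variable names differ, constant usage differs, and every declared input agrees.
Spot check at x=-6, y=3 — eval_a: u=3, then u=-108, then returns 46656. eval_b: t=3, then p=3, then t=-108, then returns 46656. Both give 46656.
Every one of the 18 inputs gives matching results.
verdict: equivalent


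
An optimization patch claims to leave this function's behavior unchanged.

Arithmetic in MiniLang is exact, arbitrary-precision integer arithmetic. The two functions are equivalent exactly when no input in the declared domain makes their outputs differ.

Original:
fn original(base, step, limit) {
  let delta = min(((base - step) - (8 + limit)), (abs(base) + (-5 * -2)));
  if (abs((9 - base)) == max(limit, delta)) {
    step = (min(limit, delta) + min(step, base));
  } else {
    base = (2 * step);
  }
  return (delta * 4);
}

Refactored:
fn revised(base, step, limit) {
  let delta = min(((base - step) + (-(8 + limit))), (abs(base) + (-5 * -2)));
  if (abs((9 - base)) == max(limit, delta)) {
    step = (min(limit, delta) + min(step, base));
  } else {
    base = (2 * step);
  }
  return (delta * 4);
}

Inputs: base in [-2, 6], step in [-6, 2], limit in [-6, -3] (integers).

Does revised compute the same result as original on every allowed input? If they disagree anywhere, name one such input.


Side by side, the visible changes include: arithmetic usage differs.
As a probe, take base=-1, step=-1, limit=-3: original runs delta becomes -5; next (abs((9 - base)) == max(limit, delta)) evaluates to false; next base becomes -2; next final value -20; revised runs delta becomes -5; next (abs((9 - base)) == max(limit, delta)) evaluates to false; next base becomes -2; next final value -20; both end at -20.
Across all 324 domain points the two functions coincide.
verdict: equivalent


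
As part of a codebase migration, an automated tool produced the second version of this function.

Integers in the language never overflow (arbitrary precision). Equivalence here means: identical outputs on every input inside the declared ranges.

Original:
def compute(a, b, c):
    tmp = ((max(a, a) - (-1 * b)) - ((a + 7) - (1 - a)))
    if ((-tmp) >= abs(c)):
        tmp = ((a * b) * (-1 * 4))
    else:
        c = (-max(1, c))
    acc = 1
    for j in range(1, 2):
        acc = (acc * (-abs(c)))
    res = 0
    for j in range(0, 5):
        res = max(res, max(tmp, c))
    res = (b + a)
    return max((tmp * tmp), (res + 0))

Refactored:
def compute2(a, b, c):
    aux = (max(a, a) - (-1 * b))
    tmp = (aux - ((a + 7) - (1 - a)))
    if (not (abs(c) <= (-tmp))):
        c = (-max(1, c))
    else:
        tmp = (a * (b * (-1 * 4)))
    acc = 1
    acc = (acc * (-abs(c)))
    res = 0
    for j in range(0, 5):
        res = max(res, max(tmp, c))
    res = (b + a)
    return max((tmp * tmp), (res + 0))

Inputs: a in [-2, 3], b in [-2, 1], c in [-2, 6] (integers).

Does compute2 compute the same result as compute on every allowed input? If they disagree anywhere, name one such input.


The two are interchangeable: loop structure differs; also local variable names differ; also boolean connective usage differs; also comparison usage differs, and every declared input agrees.
Tracing a=-1, b=-1, c=5: compute: tmp = -6; ((-tmp) >= abs(c)) -> true; tmp = -4; acc = 1; [j=1]; acc = -5; res = 0; [j=0]; res = 5; [j=1]; res = 5; [j=2]; res = 5; [j=3]; res = 5; [j=4]; res = 5; res = -2; return 16 | compute2: aux = -2; tmp = -6; (not (abs(c) <= (-tmp))) -> false; tmp = -4; acc = 1; acc = -5; res = 0; [j=0]; res = 5; [j=1]; res = 5; [j=2]; res = 5; [j=3]; res = 5; [j=4]; res = 5; res = -2; return 16 — matching result 16.
Sweeping the whole domain (216 inputs) finds no disagreement.
verdict: equivalent


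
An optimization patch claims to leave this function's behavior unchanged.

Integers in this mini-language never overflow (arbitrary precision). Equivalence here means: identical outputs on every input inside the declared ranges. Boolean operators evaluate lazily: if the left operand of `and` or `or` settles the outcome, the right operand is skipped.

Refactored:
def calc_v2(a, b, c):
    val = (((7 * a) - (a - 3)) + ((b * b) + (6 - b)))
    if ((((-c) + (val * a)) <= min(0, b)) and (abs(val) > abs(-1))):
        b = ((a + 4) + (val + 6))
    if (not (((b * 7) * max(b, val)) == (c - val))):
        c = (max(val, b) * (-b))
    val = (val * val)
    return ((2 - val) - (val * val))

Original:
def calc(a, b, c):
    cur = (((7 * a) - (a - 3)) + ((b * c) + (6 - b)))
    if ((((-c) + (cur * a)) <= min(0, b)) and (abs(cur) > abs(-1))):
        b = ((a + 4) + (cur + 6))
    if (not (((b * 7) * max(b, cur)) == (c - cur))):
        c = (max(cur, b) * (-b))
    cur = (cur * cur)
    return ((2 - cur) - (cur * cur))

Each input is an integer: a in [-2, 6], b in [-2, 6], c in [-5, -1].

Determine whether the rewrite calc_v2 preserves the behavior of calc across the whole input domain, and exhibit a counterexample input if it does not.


Consider the input a=-2, b=-2, c=-5.
calc: cur := 9 | ((((-c) + (cur * a)) <= min(0, b)) and (abs(cur) > abs(-1))): true | b := 17 | (not (((b * 7) * max(b, cur)) == (c - cur))): true | c := -289 | cur := 81 | result -6640
calc_v2: val := 3 | ((((-c) + (val * a)) <= min(0, b)) and (abs(val) > abs(-1))): false | (not (((b * 7) * max(b, val)) == (c - val))): true | c := 6 | val := 9 | result -88
-6640 against -88: the behavior changed.
verdict: not equivalent; witness: a=-2, b=-2, c=-5


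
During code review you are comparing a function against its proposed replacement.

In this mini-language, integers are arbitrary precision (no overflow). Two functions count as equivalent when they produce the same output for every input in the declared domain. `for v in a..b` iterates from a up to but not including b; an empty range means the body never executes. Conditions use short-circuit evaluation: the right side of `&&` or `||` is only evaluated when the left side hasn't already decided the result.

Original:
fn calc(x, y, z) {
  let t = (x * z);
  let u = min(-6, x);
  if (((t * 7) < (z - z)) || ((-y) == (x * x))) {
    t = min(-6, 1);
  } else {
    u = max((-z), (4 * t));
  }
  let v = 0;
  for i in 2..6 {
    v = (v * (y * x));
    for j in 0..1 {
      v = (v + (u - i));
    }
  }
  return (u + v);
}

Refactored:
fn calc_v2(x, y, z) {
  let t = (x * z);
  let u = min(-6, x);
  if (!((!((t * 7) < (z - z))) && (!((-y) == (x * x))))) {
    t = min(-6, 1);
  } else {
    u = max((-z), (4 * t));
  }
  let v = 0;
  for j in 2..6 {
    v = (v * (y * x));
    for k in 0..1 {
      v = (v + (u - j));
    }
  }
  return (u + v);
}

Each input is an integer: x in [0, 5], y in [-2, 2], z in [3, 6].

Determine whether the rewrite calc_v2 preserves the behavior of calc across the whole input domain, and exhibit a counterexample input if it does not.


Side by side, the visible changes include: local variable names differ, boolean connective usage differs.
Tracing x=3, y=1, z=6: calc: t becomes 18; next u becomes -6; next (((t * 7) < (z - z)) || ((-y) == (x * x))) evaluates to false; next u becomes 72; next v becomes 0; next at i=2:; next v becomes 0; next at j=0:; next v becomes 70; next at i=3:; next v becomes 210; next at j=0:; next v becomes 279; next at i=4:; next v becomes 837; next at j=0:; next v becomes 905; next at i=5:; next v becomes 2715; next at j=0:; next v becomes 2782; next final value 2854 | calc_v2: t becomes 18; next u becomes -6; next (!((!((t * 7) < (z - z))) && (!((-y) == (x * x))))) evaluates to false; next u becomes 72; next v becomes 0; next at j=2:; next v becomes 0; next at k=0:; next v becomes 70; next at j=3:; next v becomes 210; next at k=0:; next v becomes 279; next at j=4:; next v becomes 837; next at k=0:; next v becomes 905; next at j=5:; next v becomes 2715; next at k=0:; next v becomes 2782; next final value 2854 — matching result 2854.
Across all 120 domain points the two functions coincide.
verdict: equivalent


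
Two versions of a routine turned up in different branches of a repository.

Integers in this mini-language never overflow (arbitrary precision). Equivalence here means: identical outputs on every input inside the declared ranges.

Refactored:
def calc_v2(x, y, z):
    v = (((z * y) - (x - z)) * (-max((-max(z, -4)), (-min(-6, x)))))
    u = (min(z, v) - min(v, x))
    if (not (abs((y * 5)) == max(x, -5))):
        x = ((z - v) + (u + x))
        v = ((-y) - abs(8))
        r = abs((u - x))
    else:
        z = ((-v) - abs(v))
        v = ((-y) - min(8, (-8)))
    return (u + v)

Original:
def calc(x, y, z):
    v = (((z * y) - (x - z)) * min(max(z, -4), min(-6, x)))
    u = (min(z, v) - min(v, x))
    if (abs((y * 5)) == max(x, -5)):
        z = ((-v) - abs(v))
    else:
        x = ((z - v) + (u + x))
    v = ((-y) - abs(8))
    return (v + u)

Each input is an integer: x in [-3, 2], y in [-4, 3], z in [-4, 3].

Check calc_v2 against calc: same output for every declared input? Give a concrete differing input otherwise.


There is a counterexample at x=0, y=0, z=-4: -12 on one side, 4 on the other.
calc: v becomes 24; next u becomes -4; next (abs((y * 5)) == max(x, -5)) evaluates to true; next z becomes -48; next v becomes -8; next final value -12
calc_v2: v becomes 24; next u becomes -4; next (not (abs((y * 5)) == max(x, -5))) evaluates to false; next z becomes -48; next v becomes 8; next final value 4
verdict: not equivalent; witness: x=0, y=0, z=-4


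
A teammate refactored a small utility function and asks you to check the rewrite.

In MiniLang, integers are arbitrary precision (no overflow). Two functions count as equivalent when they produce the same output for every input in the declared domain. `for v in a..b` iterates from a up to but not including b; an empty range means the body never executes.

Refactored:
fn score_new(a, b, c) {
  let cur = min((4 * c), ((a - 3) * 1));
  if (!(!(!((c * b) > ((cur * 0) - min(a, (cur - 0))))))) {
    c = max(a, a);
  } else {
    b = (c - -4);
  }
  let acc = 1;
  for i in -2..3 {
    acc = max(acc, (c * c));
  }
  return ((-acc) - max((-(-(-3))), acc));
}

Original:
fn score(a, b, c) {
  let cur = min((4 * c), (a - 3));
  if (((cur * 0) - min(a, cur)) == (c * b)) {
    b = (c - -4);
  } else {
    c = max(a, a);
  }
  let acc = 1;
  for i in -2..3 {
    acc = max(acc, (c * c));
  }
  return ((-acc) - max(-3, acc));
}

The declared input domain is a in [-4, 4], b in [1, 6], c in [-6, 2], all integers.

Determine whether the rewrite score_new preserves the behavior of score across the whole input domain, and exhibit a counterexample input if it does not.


The rewrite breaks on a=-4, b=4, c=2, where the results are -32 and -8.
score: cur=-7, then (((cur * 0) - min(a, cur)) == (c * b)) is false, then c=-4, then acc=1, then (i=-2), then acc=16, then (i=-1), then acc=16, then (i=0), then acc=16, then (i=1), then acc=16, then (i=2), then acc=16, then returns -32
score_new: cur=-7, then (!(!(!((c * b) > ((cur * 0) - min(a, (cur - 0))))))) is false, then b=6, then acc=1, then (i=-2), then acc=4, then (i=-1), then acc=4, then (i=0), then acc=4, then (i=1), then acc=4, then (i=2), then acc=4, then returns -8
verdict: not equivalent; witness: a=-4, b=4, c=2


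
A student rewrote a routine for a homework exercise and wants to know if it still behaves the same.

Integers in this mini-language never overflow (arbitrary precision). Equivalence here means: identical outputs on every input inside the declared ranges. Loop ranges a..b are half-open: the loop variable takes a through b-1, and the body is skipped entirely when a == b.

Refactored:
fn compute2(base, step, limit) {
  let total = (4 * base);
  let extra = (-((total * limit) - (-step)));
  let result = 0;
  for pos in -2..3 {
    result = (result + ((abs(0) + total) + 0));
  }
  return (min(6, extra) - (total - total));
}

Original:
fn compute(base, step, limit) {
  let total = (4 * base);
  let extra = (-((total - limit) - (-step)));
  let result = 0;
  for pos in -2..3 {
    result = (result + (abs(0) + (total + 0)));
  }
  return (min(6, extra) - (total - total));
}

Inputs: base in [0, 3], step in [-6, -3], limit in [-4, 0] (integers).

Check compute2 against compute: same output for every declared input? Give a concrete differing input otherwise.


Not equivalent: base=0, step=-6, limit=-4 separates them (2 vs 6).
compute: total=0, then extra=2, then result=0, then (pos=-2), then result=0, then (pos=-1), then result=0, then (pos=0), then result=0, then (pos=1), then result=0, then (pos=2), then result=0, then returns 2
compute2: total=0, then extra=6, then result=0, then (pos=-2), then result=0, then (pos=-1), then result=0, then (pos=0), then result=0, then (pos=1), then result=0, then (pos=2), then result=0, then returns 6
verdict: not equivalent; witness: base=0, step=-6, limit=-4


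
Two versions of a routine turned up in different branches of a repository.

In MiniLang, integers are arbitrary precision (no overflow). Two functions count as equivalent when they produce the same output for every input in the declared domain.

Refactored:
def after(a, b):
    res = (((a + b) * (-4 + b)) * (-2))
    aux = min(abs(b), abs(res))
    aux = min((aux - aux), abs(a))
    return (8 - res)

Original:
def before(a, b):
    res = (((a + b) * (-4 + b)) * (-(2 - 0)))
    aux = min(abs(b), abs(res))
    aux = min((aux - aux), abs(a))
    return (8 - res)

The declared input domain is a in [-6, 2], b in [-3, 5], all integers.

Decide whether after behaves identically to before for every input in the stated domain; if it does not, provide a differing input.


The two are interchangeable: constant usage differs, arithmetic usage differs, and every declared input agrees.
One worked example (a=2, b=2) — before: res becomes 16; next aux becomes 2; next aux becomes 0; next final value -8; after: res becomes 16; next aux becomes 2; next aux becomes 0; next final value -8; agreement on -8.
Every one of the 81 inputs gives matching results.
verdict: equivalent


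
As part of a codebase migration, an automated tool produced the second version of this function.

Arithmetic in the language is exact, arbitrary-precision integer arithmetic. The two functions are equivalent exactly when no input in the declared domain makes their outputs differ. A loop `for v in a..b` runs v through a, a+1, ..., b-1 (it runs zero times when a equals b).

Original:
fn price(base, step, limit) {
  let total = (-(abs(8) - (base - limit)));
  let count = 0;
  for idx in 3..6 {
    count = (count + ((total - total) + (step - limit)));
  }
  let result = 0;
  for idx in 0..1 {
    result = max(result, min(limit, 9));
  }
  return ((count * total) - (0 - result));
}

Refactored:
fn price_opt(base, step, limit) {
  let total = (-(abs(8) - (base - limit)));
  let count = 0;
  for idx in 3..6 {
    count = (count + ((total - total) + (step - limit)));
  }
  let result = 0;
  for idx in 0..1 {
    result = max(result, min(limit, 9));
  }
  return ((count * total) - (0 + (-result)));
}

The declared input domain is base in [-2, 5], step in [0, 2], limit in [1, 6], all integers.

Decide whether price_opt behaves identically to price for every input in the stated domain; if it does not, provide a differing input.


Comparing the listings, the differences include: arithmetic usage differs.
Tracing base=-1, step=0, limit=3: price: total = -12; count = 0; [idx=3]; count = -3; [idx=4]; count = -6; [idx=5]; count = -9; result = 0; [idx=0]; result = 3; return 111 | price_opt: total = -12; count = 0; [idx=3]; count = -3; [idx=4]; count = -6; [idx=5]; count = -9; result = 0; [idx=0]; result = 3; return 111 — matching result 111.
Every one of the 144 inputs gives matching results.
verdict: equivalent


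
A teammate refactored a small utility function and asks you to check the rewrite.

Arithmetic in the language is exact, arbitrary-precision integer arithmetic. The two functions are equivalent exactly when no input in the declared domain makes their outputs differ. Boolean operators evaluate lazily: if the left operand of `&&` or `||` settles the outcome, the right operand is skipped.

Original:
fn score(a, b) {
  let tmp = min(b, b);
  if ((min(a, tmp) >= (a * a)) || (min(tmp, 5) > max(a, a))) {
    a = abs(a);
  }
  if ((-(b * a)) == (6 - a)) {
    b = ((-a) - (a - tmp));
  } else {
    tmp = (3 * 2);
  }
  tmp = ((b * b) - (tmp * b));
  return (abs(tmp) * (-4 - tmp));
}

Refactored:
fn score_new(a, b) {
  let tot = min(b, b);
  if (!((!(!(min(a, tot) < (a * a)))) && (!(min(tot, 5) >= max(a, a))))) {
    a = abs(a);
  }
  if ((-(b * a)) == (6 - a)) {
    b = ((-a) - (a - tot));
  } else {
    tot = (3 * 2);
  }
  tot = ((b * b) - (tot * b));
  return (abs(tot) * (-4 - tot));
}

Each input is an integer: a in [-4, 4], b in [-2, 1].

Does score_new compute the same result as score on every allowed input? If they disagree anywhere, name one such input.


There is a counterexample at a=-2, b=-2: -320 on one side, -672 on the other.
score: tmp = -2; ((min(a, tmp) >= (a * a)) || (min(tmp, 5) > max(a, a))) -> false; ((-(b * a)) == (6 - a)) -> false; tmp = 6; tmp = 16; return -320
score_new: tot = -2; (!((!(!(min(a, tot) < (a * a)))) && (!(min(tot, 5) >= max(a, a))))) -> true; a = 2; ((-(b * a)) == (6 - a)) -> true; b = -6; tot = 24; return -672
verdict: not equivalent; witness: a=-2, b=-2


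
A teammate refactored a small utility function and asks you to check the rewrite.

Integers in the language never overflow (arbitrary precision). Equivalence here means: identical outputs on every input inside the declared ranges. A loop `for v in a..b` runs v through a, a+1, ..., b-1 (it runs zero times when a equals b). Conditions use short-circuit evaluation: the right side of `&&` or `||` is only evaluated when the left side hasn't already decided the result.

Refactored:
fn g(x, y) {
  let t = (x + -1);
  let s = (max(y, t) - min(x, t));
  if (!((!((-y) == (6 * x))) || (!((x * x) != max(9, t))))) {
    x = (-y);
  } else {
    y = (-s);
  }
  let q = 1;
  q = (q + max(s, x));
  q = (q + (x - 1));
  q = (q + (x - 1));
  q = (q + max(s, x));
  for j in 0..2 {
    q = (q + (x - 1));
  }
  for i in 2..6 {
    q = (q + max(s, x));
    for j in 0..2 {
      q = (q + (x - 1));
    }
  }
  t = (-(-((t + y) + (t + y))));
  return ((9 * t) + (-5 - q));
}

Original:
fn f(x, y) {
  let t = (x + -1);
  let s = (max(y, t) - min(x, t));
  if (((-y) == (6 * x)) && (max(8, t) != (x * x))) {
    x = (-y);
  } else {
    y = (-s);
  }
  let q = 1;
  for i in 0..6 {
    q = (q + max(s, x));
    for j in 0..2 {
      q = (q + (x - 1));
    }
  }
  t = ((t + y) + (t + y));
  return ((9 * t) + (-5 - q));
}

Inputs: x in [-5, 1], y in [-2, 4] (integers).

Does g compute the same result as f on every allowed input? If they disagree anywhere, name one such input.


The one real change (`8` became `9`) has no effect anywhere in the declared ranges.
Spot check at x=-5, y=0 — f: t = -6; s = 6; (((-y) == (6 * x)) && (max(8, t) != (x * x))) -> false; y = -6; q = 1; [i=0]; q = 7; [j=0]; q = 1; [j=1]; q = -5; [i=1]; q = 1; [j=0]; q = -5; [j=1]; q = -11; [i=2]; q = -5; [j=0]; q = -11; [j=1]; q = -17; [i=3]; q = -11; [j=0]; q = -17; [j=1]; q = -23; [i=4]; q = -17; [j=0]; q = -23; [j=1]; q = -29; [i=5]; q = -23; [j=0]; q = -29; [j=1]; q = -35; t = -24; return -186. g: t = -6; s = 6; (!((!((-y) == (6 * x))) || (!((x * x) != max(9, t))))) -> false; y = -6; q = 1; q = 7; q = 1; q = -5; q = 1; [j=0]; q = -5; [j=1]; q = -11; [i=2]; q = -5; [j=0]; q = -11; [j=1]; q = -17; [i=3]; q = -11; [j=0]; q = -17; [j=1]; q = -23; [i=4]; q = -17; [j=0]; q = -23; [j=1]; q = -29; [i=5]; q = -23; [j=0]; q = -29; [j=1]; q = -35; t = -24; return -186. Both give -186.
Every one of the 49 inputs gives matching results.
verdict: equivalent
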